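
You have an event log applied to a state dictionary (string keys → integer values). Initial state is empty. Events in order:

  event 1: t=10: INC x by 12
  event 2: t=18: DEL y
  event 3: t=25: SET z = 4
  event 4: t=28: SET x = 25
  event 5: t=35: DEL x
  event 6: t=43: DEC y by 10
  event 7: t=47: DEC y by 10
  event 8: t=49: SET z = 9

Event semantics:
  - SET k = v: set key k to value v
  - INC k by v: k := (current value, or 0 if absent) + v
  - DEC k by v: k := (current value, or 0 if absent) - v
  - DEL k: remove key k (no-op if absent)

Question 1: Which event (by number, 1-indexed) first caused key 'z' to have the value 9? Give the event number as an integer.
Looking for first event where z becomes 9:
  event 3: z = 4
  event 4: z = 4
  event 5: z = 4
  event 6: z = 4
  event 7: z = 4
  event 8: z 4 -> 9  <-- first match

Answer: 8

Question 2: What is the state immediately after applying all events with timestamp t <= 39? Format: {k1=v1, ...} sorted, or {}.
Apply events with t <= 39 (5 events):
  after event 1 (t=10: INC x by 12): {x=12}
  after event 2 (t=18: DEL y): {x=12}
  after event 3 (t=25: SET z = 4): {x=12, z=4}
  after event 4 (t=28: SET x = 25): {x=25, z=4}
  after event 5 (t=35: DEL x): {z=4}

Answer: {z=4}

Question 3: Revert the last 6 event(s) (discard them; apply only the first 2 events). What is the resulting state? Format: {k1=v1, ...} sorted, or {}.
Keep first 2 events (discard last 6):
  after event 1 (t=10: INC x by 12): {x=12}
  after event 2 (t=18: DEL y): {x=12}

Answer: {x=12}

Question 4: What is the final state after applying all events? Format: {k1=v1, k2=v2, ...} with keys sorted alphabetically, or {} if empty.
  after event 1 (t=10: INC x by 12): {x=12}
  after event 2 (t=18: DEL y): {x=12}
  after event 3 (t=25: SET z = 4): {x=12, z=4}
  after event 4 (t=28: SET x = 25): {x=25, z=4}
  after event 5 (t=35: DEL x): {z=4}
  after event 6 (t=43: DEC y by 10): {y=-10, z=4}
  after event 7 (t=47: DEC y by 10): {y=-20, z=4}
  after event 8 (t=49: SET z = 9): {y=-20, z=9}

Answer: {y=-20, z=9}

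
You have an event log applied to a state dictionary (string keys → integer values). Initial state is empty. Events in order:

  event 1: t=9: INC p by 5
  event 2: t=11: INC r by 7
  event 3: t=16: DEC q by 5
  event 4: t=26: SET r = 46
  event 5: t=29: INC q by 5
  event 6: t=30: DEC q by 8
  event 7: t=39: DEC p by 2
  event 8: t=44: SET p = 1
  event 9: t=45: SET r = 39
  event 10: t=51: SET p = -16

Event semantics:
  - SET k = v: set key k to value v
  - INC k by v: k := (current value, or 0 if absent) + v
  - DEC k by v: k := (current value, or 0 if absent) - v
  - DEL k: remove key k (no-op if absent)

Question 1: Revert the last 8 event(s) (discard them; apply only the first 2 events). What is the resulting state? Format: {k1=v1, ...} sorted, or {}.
Answer: {p=5, r=7}

Derivation:
Keep first 2 events (discard last 8):
  after event 1 (t=9: INC p by 5): {p=5}
  after event 2 (t=11: INC r by 7): {p=5, r=7}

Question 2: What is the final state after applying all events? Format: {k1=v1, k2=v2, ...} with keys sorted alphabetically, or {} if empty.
Answer: {p=-16, q=-8, r=39}

Derivation:
  after event 1 (t=9: INC p by 5): {p=5}
  after event 2 (t=11: INC r by 7): {p=5, r=7}
  after event 3 (t=16: DEC q by 5): {p=5, q=-5, r=7}
  after event 4 (t=26: SET r = 46): {p=5, q=-5, r=46}
  after event 5 (t=29: INC q by 5): {p=5, q=0, r=46}
  after event 6 (t=30: DEC q by 8): {p=5, q=-8, r=46}
  after event 7 (t=39: DEC p by 2): {p=3, q=-8, r=46}
  after event 8 (t=44: SET p = 1): {p=1, q=-8, r=46}
  after event 9 (t=45: SET r = 39): {p=1, q=-8, r=39}
  after event 10 (t=51: SET p = -16): {p=-16, q=-8, r=39}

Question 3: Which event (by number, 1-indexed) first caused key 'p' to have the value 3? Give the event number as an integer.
Looking for first event where p becomes 3:
  event 1: p = 5
  event 2: p = 5
  event 3: p = 5
  event 4: p = 5
  event 5: p = 5
  event 6: p = 5
  event 7: p 5 -> 3  <-- first match

Answer: 7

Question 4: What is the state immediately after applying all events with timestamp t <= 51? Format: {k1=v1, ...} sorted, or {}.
Apply events with t <= 51 (10 events):
  after event 1 (t=9: INC p by 5): {p=5}
  after event 2 (t=11: INC r by 7): {p=5, r=7}
  after event 3 (t=16: DEC q by 5): {p=5, q=-5, r=7}
  after event 4 (t=26: SET r = 46): {p=5, q=-5, r=46}
  after event 5 (t=29: INC q by 5): {p=5, q=0, r=46}
  after event 6 (t=30: DEC q by 8): {p=5, q=-8, r=46}
  after event 7 (t=39: DEC p by 2): {p=3, q=-8, r=46}
  after event 8 (t=44: SET p = 1): {p=1, q=-8, r=46}
  after event 9 (t=45: SET r = 39): {p=1, q=-8, r=39}
  after event 10 (t=51: SET p = -16): {p=-16, q=-8, r=39}

Answer: {p=-16, q=-8, r=39}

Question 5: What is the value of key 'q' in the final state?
Answer: -8

Derivation:
Track key 'q' through all 10 events:
  event 1 (t=9: INC p by 5): q unchanged
  event 2 (t=11: INC r by 7): q unchanged
  event 3 (t=16: DEC q by 5): q (absent) -> -5
  event 4 (t=26: SET r = 46): q unchanged
  event 5 (t=29: INC q by 5): q -5 -> 0
  event 6 (t=30: DEC q by 8): q 0 -> -8
  event 7 (t=39: DEC p by 2): q unchanged
  event 8 (t=44: SET p = 1): q unchanged
  event 9 (t=45: SET r = 39): q unchanged
  event 10 (t=51: SET p = -16): q unchanged
Final: q = -8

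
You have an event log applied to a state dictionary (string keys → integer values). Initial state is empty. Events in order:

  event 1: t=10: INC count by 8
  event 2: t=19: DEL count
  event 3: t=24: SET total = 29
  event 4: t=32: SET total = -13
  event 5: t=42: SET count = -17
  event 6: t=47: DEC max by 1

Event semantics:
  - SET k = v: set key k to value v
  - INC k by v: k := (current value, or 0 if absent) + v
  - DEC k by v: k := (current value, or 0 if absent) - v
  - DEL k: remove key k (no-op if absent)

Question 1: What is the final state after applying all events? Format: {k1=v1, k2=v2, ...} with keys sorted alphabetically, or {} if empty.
Answer: {count=-17, max=-1, total=-13}

Derivation:
  after event 1 (t=10: INC count by 8): {count=8}
  after event 2 (t=19: DEL count): {}
  after event 3 (t=24: SET total = 29): {total=29}
  after event 4 (t=32: SET total = -13): {total=-13}
  after event 5 (t=42: SET count = -17): {count=-17, total=-13}
  after event 6 (t=47: DEC max by 1): {count=-17, max=-1, total=-13}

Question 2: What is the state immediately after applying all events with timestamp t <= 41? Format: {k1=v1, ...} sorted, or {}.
Answer: {total=-13}

Derivation:
Apply events with t <= 41 (4 events):
  after event 1 (t=10: INC count by 8): {count=8}
  after event 2 (t=19: DEL count): {}
  after event 3 (t=24: SET total = 29): {total=29}
  after event 4 (t=32: SET total = -13): {total=-13}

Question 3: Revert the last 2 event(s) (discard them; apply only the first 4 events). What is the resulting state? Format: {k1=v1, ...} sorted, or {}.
Keep first 4 events (discard last 2):
  after event 1 (t=10: INC count by 8): {count=8}
  after event 2 (t=19: DEL count): {}
  after event 3 (t=24: SET total = 29): {total=29}
  after event 4 (t=32: SET total = -13): {total=-13}

Answer: {total=-13}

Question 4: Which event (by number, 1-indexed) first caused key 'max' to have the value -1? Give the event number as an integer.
Answer: 6

Derivation:
Looking for first event where max becomes -1:
  event 6: max (absent) -> -1  <-- first match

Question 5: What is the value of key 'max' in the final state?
Answer: -1

Derivation:
Track key 'max' through all 6 events:
  event 1 (t=10: INC count by 8): max unchanged
  event 2 (t=19: DEL count): max unchanged
  event 3 (t=24: SET total = 29): max unchanged
  event 4 (t=32: SET total = -13): max unchanged
  event 5 (t=42: SET count = -17): max unchanged
  event 6 (t=47: DEC max by 1): max (absent) -> -1
Final: max = -1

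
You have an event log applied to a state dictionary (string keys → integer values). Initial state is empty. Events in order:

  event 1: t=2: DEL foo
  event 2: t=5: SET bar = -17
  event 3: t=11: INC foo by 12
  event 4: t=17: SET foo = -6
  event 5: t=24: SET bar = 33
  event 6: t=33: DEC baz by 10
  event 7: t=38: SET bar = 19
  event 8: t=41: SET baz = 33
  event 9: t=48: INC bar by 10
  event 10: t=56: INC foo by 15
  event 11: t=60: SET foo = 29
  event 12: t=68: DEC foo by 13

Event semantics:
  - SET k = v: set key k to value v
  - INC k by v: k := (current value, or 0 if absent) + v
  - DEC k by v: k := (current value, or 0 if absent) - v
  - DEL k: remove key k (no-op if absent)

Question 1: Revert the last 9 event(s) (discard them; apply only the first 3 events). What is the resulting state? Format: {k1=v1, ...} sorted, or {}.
Answer: {bar=-17, foo=12}

Derivation:
Keep first 3 events (discard last 9):
  after event 1 (t=2: DEL foo): {}
  after event 2 (t=5: SET bar = -17): {bar=-17}
  after event 3 (t=11: INC foo by 12): {bar=-17, foo=12}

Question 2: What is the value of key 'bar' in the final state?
Answer: 29

Derivation:
Track key 'bar' through all 12 events:
  event 1 (t=2: DEL foo): bar unchanged
  event 2 (t=5: SET bar = -17): bar (absent) -> -17
  event 3 (t=11: INC foo by 12): bar unchanged
  event 4 (t=17: SET foo = -6): bar unchanged
  event 5 (t=24: SET bar = 33): bar -17 -> 33
  event 6 (t=33: DEC baz by 10): bar unchanged
  event 7 (t=38: SET bar = 19): bar 33 -> 19
  event 8 (t=41: SET baz = 33): bar unchanged
  event 9 (t=48: INC bar by 10): bar 19 -> 29
  event 10 (t=56: INC foo by 15): bar unchanged
  event 11 (t=60: SET foo = 29): bar unchanged
  event 12 (t=68: DEC foo by 13): bar unchanged
Final: bar = 29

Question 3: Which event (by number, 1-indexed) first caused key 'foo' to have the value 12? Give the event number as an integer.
Looking for first event where foo becomes 12:
  event 3: foo (absent) -> 12  <-- first match

Answer: 3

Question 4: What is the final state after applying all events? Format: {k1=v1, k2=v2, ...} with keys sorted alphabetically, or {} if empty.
Answer: {bar=29, baz=33, foo=16}

Derivation:
  after event 1 (t=2: DEL foo): {}
  after event 2 (t=5: SET bar = -17): {bar=-17}
  after event 3 (t=11: INC foo by 12): {bar=-17, foo=12}
  after event 4 (t=17: SET foo = -6): {bar=-17, foo=-6}
  after event 5 (t=24: SET bar = 33): {bar=33, foo=-6}
  after event 6 (t=33: DEC baz by 10): {bar=33, baz=-10, foo=-6}
  after event 7 (t=38: SET bar = 19): {bar=19, baz=-10, foo=-6}
  after event 8 (t=41: SET baz = 33): {bar=19, baz=33, foo=-6}
  after event 9 (t=48: INC bar by 10): {bar=29, baz=33, foo=-6}
  after event 10 (t=56: INC foo by 15): {bar=29, baz=33, foo=9}
  after event 11 (t=60: SET foo = 29): {bar=29, baz=33, foo=29}
  after event 12 (t=68: DEC foo by 13): {bar=29, baz=33, foo=16}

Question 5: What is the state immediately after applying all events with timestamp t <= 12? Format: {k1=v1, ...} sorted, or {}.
Apply events with t <= 12 (3 events):
  after event 1 (t=2: DEL foo): {}
  after event 2 (t=5: SET bar = -17): {bar=-17}
  after event 3 (t=11: INC foo by 12): {bar=-17, foo=12}

Answer: {bar=-17, foo=12}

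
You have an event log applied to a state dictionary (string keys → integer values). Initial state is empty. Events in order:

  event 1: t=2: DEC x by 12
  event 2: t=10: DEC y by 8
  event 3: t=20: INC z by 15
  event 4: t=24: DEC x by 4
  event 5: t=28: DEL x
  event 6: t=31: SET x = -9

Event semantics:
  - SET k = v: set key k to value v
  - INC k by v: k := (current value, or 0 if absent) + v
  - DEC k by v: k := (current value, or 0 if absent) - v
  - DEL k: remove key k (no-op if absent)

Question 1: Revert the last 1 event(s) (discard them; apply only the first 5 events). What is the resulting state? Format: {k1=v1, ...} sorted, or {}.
Answer: {y=-8, z=15}

Derivation:
Keep first 5 events (discard last 1):
  after event 1 (t=2: DEC x by 12): {x=-12}
  after event 2 (t=10: DEC y by 8): {x=-12, y=-8}
  after event 3 (t=20: INC z by 15): {x=-12, y=-8, z=15}
  after event 4 (t=24: DEC x by 4): {x=-16, y=-8, z=15}
  after event 5 (t=28: DEL x): {y=-8, z=15}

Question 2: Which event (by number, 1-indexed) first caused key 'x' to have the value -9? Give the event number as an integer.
Answer: 6

Derivation:
Looking for first event where x becomes -9:
  event 1: x = -12
  event 2: x = -12
  event 3: x = -12
  event 4: x = -16
  event 5: x = (absent)
  event 6: x (absent) -> -9  <-- first match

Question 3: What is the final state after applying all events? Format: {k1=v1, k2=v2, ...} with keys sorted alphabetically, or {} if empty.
  after event 1 (t=2: DEC x by 12): {x=-12}
  after event 2 (t=10: DEC y by 8): {x=-12, y=-8}
  after event 3 (t=20: INC z by 15): {x=-12, y=-8, z=15}
  after event 4 (t=24: DEC x by 4): {x=-16, y=-8, z=15}
  after event 5 (t=28: DEL x): {y=-8, z=15}
  after event 6 (t=31: SET x = -9): {x=-9, y=-8, z=15}

Answer: {x=-9, y=-8, z=15}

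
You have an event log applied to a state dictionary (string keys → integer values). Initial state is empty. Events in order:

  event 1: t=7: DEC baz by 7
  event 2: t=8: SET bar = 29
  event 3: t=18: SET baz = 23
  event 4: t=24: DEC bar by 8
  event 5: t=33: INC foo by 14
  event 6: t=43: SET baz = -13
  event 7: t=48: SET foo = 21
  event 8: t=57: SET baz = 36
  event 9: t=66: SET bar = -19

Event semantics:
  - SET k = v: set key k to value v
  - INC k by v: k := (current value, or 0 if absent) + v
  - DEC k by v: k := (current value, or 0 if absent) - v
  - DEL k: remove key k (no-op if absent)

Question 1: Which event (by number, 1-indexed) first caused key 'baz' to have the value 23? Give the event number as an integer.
Answer: 3

Derivation:
Looking for first event where baz becomes 23:
  event 1: baz = -7
  event 2: baz = -7
  event 3: baz -7 -> 23  <-- first match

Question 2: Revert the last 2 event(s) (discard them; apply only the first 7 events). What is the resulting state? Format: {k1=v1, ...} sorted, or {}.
Answer: {bar=21, baz=-13, foo=21}

Derivation:
Keep first 7 events (discard last 2):
  after event 1 (t=7: DEC baz by 7): {baz=-7}
  after event 2 (t=8: SET bar = 29): {bar=29, baz=-7}
  after event 3 (t=18: SET baz = 23): {bar=29, baz=23}
  after event 4 (t=24: DEC bar by 8): {bar=21, baz=23}
  after event 5 (t=33: INC foo by 14): {bar=21, baz=23, foo=14}
  after event 6 (t=43: SET baz = -13): {bar=21, baz=-13, foo=14}
  after event 7 (t=48: SET foo = 21): {bar=21, baz=-13, foo=21}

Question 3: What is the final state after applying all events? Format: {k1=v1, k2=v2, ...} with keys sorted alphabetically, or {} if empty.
  after event 1 (t=7: DEC baz by 7): {baz=-7}
  after event 2 (t=8: SET bar = 29): {bar=29, baz=-7}
  after event 3 (t=18: SET baz = 23): {bar=29, baz=23}
  after event 4 (t=24: DEC bar by 8): {bar=21, baz=23}
  after event 5 (t=33: INC foo by 14): {bar=21, baz=23, foo=14}
  after event 6 (t=43: SET baz = -13): {bar=21, baz=-13, foo=14}
  after event 7 (t=48: SET foo = 21): {bar=21, baz=-13, foo=21}
  after event 8 (t=57: SET baz = 36): {bar=21, baz=36, foo=21}
  after event 9 (t=66: SET bar = -19): {bar=-19, baz=36, foo=21}

Answer: {bar=-19, baz=36, foo=21}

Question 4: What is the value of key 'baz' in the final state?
Answer: 36

Derivation:
Track key 'baz' through all 9 events:
  event 1 (t=7: DEC baz by 7): baz (absent) -> -7
  event 2 (t=8: SET bar = 29): baz unchanged
  event 3 (t=18: SET baz = 23): baz -7 -> 23
  event 4 (t=24: DEC bar by 8): baz unchanged
  event 5 (t=33: INC foo by 14): baz unchanged
  event 6 (t=43: SET baz = -13): baz 23 -> -13
  event 7 (t=48: SET foo = 21): baz unchanged
  event 8 (t=57: SET baz = 36): baz -13 -> 36
  event 9 (t=66: SET bar = -19): baz unchanged
Final: baz = 36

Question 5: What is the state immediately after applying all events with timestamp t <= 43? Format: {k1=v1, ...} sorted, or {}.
Answer: {bar=21, baz=-13, foo=14}

Derivation:
Apply events with t <= 43 (6 events):
  after event 1 (t=7: DEC baz by 7): {baz=-7}
  after event 2 (t=8: SET bar = 29): {bar=29, baz=-7}
  after event 3 (t=18: SET baz = 23): {bar=29, baz=23}
  after event 4 (t=24: DEC bar by 8): {bar=21, baz=23}
  after event 5 (t=33: INC foo by 14): {bar=21, baz=23, foo=14}
  after event 6 (t=43: SET baz = -13): {bar=21, baz=-13, foo=14}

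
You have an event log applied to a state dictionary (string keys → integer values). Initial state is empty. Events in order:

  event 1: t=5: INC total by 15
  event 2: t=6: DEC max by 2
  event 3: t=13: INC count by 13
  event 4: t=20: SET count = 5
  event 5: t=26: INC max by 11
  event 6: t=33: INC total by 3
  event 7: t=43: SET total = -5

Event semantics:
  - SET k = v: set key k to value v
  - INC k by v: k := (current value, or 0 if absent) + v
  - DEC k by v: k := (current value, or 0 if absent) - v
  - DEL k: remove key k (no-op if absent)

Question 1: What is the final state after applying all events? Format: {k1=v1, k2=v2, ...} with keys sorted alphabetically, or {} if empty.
  after event 1 (t=5: INC total by 15): {total=15}
  after event 2 (t=6: DEC max by 2): {max=-2, total=15}
  after event 3 (t=13: INC count by 13): {count=13, max=-2, total=15}
  after event 4 (t=20: SET count = 5): {count=5, max=-2, total=15}
  after event 5 (t=26: INC max by 11): {count=5, max=9, total=15}
  after event 6 (t=33: INC total by 3): {count=5, max=9, total=18}
  after event 7 (t=43: SET total = -5): {count=5, max=9, total=-5}

Answer: {count=5, max=9, total=-5}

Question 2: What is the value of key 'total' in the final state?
Track key 'total' through all 7 events:
  event 1 (t=5: INC total by 15): total (absent) -> 15
  event 2 (t=6: DEC max by 2): total unchanged
  event 3 (t=13: INC count by 13): total unchanged
  event 4 (t=20: SET count = 5): total unchanged
  event 5 (t=26: INC max by 11): total unchanged
  event 6 (t=33: INC total by 3): total 15 -> 18
  event 7 (t=43: SET total = -5): total 18 -> -5
Final: total = -5

Answer: -5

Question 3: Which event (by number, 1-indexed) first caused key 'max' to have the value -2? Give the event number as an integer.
Answer: 2

Derivation:
Looking for first event where max becomes -2:
  event 2: max (absent) -> -2  <-- first match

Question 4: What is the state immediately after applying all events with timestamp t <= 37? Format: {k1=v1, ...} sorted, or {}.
Apply events with t <= 37 (6 events):
  after event 1 (t=5: INC total by 15): {total=15}
  after event 2 (t=6: DEC max by 2): {max=-2, total=15}
  after event 3 (t=13: INC count by 13): {count=13, max=-2, total=15}
  after event 4 (t=20: SET count = 5): {count=5, max=-2, total=15}
  after event 5 (t=26: INC max by 11): {count=5, max=9, total=15}
  after event 6 (t=33: INC total by 3): {count=5, max=9, total=18}

Answer: {count=5, max=9, total=18}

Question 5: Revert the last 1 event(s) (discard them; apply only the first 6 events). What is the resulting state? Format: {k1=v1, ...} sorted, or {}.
Answer: {count=5, max=9, total=18}

Derivation:
Keep first 6 events (discard last 1):
  after event 1 (t=5: INC total by 15): {total=15}
  after event 2 (t=6: DEC max by 2): {max=-2, total=15}
  after event 3 (t=13: INC count by 13): {count=13, max=-2, total=15}
  after event 4 (t=20: SET count = 5): {count=5, max=-2, total=15}
  after event 5 (t=26: INC max by 11): {count=5, max=9, total=15}
  after event 6 (t=33: INC total by 3): {count=5, max=9, total=18}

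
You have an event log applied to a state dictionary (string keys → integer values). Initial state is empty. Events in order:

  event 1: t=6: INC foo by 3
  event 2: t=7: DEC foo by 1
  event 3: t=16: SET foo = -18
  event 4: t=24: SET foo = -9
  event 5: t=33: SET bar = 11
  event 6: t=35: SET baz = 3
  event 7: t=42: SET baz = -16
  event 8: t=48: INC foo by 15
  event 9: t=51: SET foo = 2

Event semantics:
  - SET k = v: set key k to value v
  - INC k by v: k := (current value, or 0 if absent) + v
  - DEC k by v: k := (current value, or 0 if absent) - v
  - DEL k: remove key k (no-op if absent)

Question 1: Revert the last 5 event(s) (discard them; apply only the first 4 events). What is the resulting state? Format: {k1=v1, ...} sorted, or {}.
Answer: {foo=-9}

Derivation:
Keep first 4 events (discard last 5):
  after event 1 (t=6: INC foo by 3): {foo=3}
  after event 2 (t=7: DEC foo by 1): {foo=2}
  after event 3 (t=16: SET foo = -18): {foo=-18}
  after event 4 (t=24: SET foo = -9): {foo=-9}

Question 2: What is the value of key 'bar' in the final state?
Answer: 11

Derivation:
Track key 'bar' through all 9 events:
  event 1 (t=6: INC foo by 3): bar unchanged
  event 2 (t=7: DEC foo by 1): bar unchanged
  event 3 (t=16: SET foo = -18): bar unchanged
  event 4 (t=24: SET foo = -9): bar unchanged
  event 5 (t=33: SET bar = 11): bar (absent) -> 11
  event 6 (t=35: SET baz = 3): bar unchanged
  event 7 (t=42: SET baz = -16): bar unchanged
  event 8 (t=48: INC foo by 15): bar unchanged
  event 9 (t=51: SET foo = 2): bar unchanged
Final: bar = 11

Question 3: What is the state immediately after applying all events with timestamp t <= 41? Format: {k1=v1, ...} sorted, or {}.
Answer: {bar=11, baz=3, foo=-9}

Derivation:
Apply events with t <= 41 (6 events):
  after event 1 (t=6: INC foo by 3): {foo=3}
  after event 2 (t=7: DEC foo by 1): {foo=2}
  after event 3 (t=16: SET foo = -18): {foo=-18}
  after event 4 (t=24: SET foo = -9): {foo=-9}
  after event 5 (t=33: SET bar = 11): {bar=11, foo=-9}
  after event 6 (t=35: SET baz = 3): {bar=11, baz=3, foo=-9}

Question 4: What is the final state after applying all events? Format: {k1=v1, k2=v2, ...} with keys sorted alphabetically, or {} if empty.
Answer: {bar=11, baz=-16, foo=2}

Derivation:
  after event 1 (t=6: INC foo by 3): {foo=3}
  after event 2 (t=7: DEC foo by 1): {foo=2}
  after event 3 (t=16: SET foo = -18): {foo=-18}
  after event 4 (t=24: SET foo = -9): {foo=-9}
  after event 5 (t=33: SET bar = 11): {bar=11, foo=-9}
  after event 6 (t=35: SET baz = 3): {bar=11, baz=3, foo=-9}
  after event 7 (t=42: SET baz = -16): {bar=11, baz=-16, foo=-9}
  after event 8 (t=48: INC foo by 15): {bar=11, baz=-16, foo=6}
  after event 9 (t=51: SET foo = 2): {bar=11, baz=-16, foo=2}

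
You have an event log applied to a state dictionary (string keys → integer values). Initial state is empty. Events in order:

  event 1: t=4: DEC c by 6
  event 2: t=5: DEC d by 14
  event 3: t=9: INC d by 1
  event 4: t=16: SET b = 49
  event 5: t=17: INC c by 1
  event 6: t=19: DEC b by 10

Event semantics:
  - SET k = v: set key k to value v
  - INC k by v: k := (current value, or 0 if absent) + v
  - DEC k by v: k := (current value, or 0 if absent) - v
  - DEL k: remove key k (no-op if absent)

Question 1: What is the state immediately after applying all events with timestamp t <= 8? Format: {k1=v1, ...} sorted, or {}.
Apply events with t <= 8 (2 events):
  after event 1 (t=4: DEC c by 6): {c=-6}
  after event 2 (t=5: DEC d by 14): {c=-6, d=-14}

Answer: {c=-6, d=-14}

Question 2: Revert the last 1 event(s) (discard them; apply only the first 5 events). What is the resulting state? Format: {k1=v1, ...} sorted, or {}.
Keep first 5 events (discard last 1):
  after event 1 (t=4: DEC c by 6): {c=-6}
  after event 2 (t=5: DEC d by 14): {c=-6, d=-14}
  after event 3 (t=9: INC d by 1): {c=-6, d=-13}
  after event 4 (t=16: SET b = 49): {b=49, c=-6, d=-13}
  after event 5 (t=17: INC c by 1): {b=49, c=-5, d=-13}

Answer: {b=49, c=-5, d=-13}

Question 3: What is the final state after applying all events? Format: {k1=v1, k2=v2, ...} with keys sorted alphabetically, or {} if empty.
Answer: {b=39, c=-5, d=-13}

Derivation:
  after event 1 (t=4: DEC c by 6): {c=-6}
  after event 2 (t=5: DEC d by 14): {c=-6, d=-14}
  after event 3 (t=9: INC d by 1): {c=-6, d=-13}
  after event 4 (t=16: SET b = 49): {b=49, c=-6, d=-13}
  after event 5 (t=17: INC c by 1): {b=49, c=-5, d=-13}
  after event 6 (t=19: DEC b by 10): {b=39, c=-5, d=-13}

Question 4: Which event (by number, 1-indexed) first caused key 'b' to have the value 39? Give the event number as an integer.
Answer: 6

Derivation:
Looking for first event where b becomes 39:
  event 4: b = 49
  event 5: b = 49
  event 6: b 49 -> 39  <-- first match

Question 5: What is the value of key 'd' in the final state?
Answer: -13

Derivation:
Track key 'd' through all 6 events:
  event 1 (t=4: DEC c by 6): d unchanged
  event 2 (t=5: DEC d by 14): d (absent) -> -14
  event 3 (t=9: INC d by 1): d -14 -> -13
  event 4 (t=16: SET b = 49): d unchanged
  event 5 (t=17: INC c by 1): d unchanged
  event 6 (t=19: DEC b by 10): d unchanged
Final: d = -13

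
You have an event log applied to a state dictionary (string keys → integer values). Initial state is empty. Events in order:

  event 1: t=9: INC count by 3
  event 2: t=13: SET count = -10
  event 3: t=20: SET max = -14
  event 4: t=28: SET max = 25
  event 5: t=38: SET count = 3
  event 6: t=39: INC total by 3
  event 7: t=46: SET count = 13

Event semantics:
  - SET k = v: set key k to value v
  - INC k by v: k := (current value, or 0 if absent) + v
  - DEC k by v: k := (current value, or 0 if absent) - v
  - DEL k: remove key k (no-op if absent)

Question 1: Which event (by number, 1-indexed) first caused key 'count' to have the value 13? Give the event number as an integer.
Answer: 7

Derivation:
Looking for first event where count becomes 13:
  event 1: count = 3
  event 2: count = -10
  event 3: count = -10
  event 4: count = -10
  event 5: count = 3
  event 6: count = 3
  event 7: count 3 -> 13  <-- first match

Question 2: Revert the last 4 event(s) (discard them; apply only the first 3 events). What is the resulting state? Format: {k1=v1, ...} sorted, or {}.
Answer: {count=-10, max=-14}

Derivation:
Keep first 3 events (discard last 4):
  after event 1 (t=9: INC count by 3): {count=3}
  after event 2 (t=13: SET count = -10): {count=-10}
  after event 3 (t=20: SET max = -14): {count=-10, max=-14}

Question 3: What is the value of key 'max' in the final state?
Track key 'max' through all 7 events:
  event 1 (t=9: INC count by 3): max unchanged
  event 2 (t=13: SET count = -10): max unchanged
  event 3 (t=20: SET max = -14): max (absent) -> -14
  event 4 (t=28: SET max = 25): max -14 -> 25
  event 5 (t=38: SET count = 3): max unchanged
  event 6 (t=39: INC total by 3): max unchanged
  event 7 (t=46: SET count = 13): max unchanged
Final: max = 25

Answer: 25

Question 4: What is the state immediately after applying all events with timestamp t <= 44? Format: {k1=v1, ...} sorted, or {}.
Apply events with t <= 44 (6 events):
  after event 1 (t=9: INC count by 3): {count=3}
  after event 2 (t=13: SET count = -10): {count=-10}
  after event 3 (t=20: SET max = -14): {count=-10, max=-14}
  after event 4 (t=28: SET max = 25): {count=-10, max=25}
  after event 5 (t=38: SET count = 3): {count=3, max=25}
  after event 6 (t=39: INC total by 3): {count=3, max=25, total=3}

Answer: {count=3, max=25, total=3}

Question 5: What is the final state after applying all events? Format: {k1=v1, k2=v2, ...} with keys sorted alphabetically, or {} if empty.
  after event 1 (t=9: INC count by 3): {count=3}
  after event 2 (t=13: SET count = -10): {count=-10}
  after event 3 (t=20: SET max = -14): {count=-10, max=-14}
  after event 4 (t=28: SET max = 25): {count=-10, max=25}
  after event 5 (t=38: SET count = 3): {count=3, max=25}
  after event 6 (t=39: INC total by 3): {count=3, max=25, total=3}
  after event 7 (t=46: SET count = 13): {count=13, max=25, total=3}

Answer: {count=13, max=25, total=3}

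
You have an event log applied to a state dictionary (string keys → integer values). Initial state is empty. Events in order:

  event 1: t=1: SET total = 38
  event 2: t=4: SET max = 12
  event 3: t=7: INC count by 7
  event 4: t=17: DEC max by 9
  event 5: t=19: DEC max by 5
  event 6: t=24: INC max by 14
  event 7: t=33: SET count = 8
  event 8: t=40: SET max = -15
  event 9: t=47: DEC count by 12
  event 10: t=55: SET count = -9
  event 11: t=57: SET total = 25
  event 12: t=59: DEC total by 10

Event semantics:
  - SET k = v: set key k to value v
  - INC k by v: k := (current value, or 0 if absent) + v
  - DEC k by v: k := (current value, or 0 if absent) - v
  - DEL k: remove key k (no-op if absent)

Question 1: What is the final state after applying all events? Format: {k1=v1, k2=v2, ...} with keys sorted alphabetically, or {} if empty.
Answer: {count=-9, max=-15, total=15}

Derivation:
  after event 1 (t=1: SET total = 38): {total=38}
  after event 2 (t=4: SET max = 12): {max=12, total=38}
  after event 3 (t=7: INC count by 7): {count=7, max=12, total=38}
  after event 4 (t=17: DEC max by 9): {count=7, max=3, total=38}
  after event 5 (t=19: DEC max by 5): {count=7, max=-2, total=38}
  after event 6 (t=24: INC max by 14): {count=7, max=12, total=38}
  after event 7 (t=33: SET count = 8): {count=8, max=12, total=38}
  after event 8 (t=40: SET max = -15): {count=8, max=-15, total=38}
  after event 9 (t=47: DEC count by 12): {count=-4, max=-15, total=38}
  after event 10 (t=55: SET count = -9): {count=-9, max=-15, total=38}
  after event 11 (t=57: SET total = 25): {count=-9, max=-15, total=25}
  after event 12 (t=59: DEC total by 10): {count=-9, max=-15, total=15}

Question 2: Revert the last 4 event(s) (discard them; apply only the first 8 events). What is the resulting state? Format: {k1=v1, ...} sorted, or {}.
Answer: {count=8, max=-15, total=38}

Derivation:
Keep first 8 events (discard last 4):
  after event 1 (t=1: SET total = 38): {total=38}
  after event 2 (t=4: SET max = 12): {max=12, total=38}
  after event 3 (t=7: INC count by 7): {count=7, max=12, total=38}
  after event 4 (t=17: DEC max by 9): {count=7, max=3, total=38}
  after event 5 (t=19: DEC max by 5): {count=7, max=-2, total=38}
  after event 6 (t=24: INC max by 14): {count=7, max=12, total=38}
  after event 7 (t=33: SET count = 8): {count=8, max=12, total=38}
  after event 8 (t=40: SET max = -15): {count=8, max=-15, total=38}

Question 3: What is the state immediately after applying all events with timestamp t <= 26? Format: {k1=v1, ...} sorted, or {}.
Answer: {count=7, max=12, total=38}

Derivation:
Apply events with t <= 26 (6 events):
  after event 1 (t=1: SET total = 38): {total=38}
  after event 2 (t=4: SET max = 12): {max=12, total=38}
  after event 3 (t=7: INC count by 7): {count=7, max=12, total=38}
  after event 4 (t=17: DEC max by 9): {count=7, max=3, total=38}
  after event 5 (t=19: DEC max by 5): {count=7, max=-2, total=38}
  after event 6 (t=24: INC max by 14): {count=7, max=12, total=38}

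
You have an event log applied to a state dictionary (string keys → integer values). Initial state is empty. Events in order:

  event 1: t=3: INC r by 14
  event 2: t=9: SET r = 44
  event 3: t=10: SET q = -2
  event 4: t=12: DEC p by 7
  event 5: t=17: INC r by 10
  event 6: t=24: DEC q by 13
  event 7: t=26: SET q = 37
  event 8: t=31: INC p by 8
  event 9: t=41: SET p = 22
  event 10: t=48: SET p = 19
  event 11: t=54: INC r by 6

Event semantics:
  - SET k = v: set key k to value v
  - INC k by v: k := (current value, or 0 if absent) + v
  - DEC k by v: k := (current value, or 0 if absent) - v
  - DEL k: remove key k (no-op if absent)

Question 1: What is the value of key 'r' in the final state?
Answer: 60

Derivation:
Track key 'r' through all 11 events:
  event 1 (t=3: INC r by 14): r (absent) -> 14
  event 2 (t=9: SET r = 44): r 14 -> 44
  event 3 (t=10: SET q = -2): r unchanged
  event 4 (t=12: DEC p by 7): r unchanged
  event 5 (t=17: INC r by 10): r 44 -> 54
  event 6 (t=24: DEC q by 13): r unchanged
  event 7 (t=26: SET q = 37): r unchanged
  event 8 (t=31: INC p by 8): r unchanged
  event 9 (t=41: SET p = 22): r unchanged
  event 10 (t=48: SET p = 19): r unchanged
  event 11 (t=54: INC r by 6): r 54 -> 60
Final: r = 60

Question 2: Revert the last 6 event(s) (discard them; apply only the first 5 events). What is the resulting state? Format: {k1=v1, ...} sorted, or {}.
Keep first 5 events (discard last 6):
  after event 1 (t=3: INC r by 14): {r=14}
  after event 2 (t=9: SET r = 44): {r=44}
  after event 3 (t=10: SET q = -2): {q=-2, r=44}
  after event 4 (t=12: DEC p by 7): {p=-7, q=-2, r=44}
  after event 5 (t=17: INC r by 10): {p=-7, q=-2, r=54}

Answer: {p=-7, q=-2, r=54}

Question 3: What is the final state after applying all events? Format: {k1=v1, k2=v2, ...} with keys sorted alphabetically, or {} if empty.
Answer: {p=19, q=37, r=60}

Derivation:
  after event 1 (t=3: INC r by 14): {r=14}
  after event 2 (t=9: SET r = 44): {r=44}
  after event 3 (t=10: SET q = -2): {q=-2, r=44}
  after event 4 (t=12: DEC p by 7): {p=-7, q=-2, r=44}
  after event 5 (t=17: INC r by 10): {p=-7, q=-2, r=54}
  after event 6 (t=24: DEC q by 13): {p=-7, q=-15, r=54}
  after event 7 (t=26: SET q = 37): {p=-7, q=37, r=54}
  after event 8 (t=31: INC p by 8): {p=1, q=37, r=54}
  after event 9 (t=41: SET p = 22): {p=22, q=37, r=54}
  after event 10 (t=48: SET p = 19): {p=19, q=37, r=54}
  after event 11 (t=54: INC r by 6): {p=19, q=37, r=60}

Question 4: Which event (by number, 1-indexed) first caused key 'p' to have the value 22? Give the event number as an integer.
Looking for first event where p becomes 22:
  event 4: p = -7
  event 5: p = -7
  event 6: p = -7
  event 7: p = -7
  event 8: p = 1
  event 9: p 1 -> 22  <-- first match

Answer: 9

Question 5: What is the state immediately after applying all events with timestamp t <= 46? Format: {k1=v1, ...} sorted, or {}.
Answer: {p=22, q=37, r=54}

Derivation:
Apply events with t <= 46 (9 events):
  after event 1 (t=3: INC r by 14): {r=14}
  after event 2 (t=9: SET r = 44): {r=44}
  after event 3 (t=10: SET q = -2): {q=-2, r=44}
  after event 4 (t=12: DEC p by 7): {p=-7, q=-2, r=44}
  after event 5 (t=17: INC r by 10): {p=-7, q=-2, r=54}
  after event 6 (t=24: DEC q by 13): {p=-7, q=-15, r=54}
  after event 7 (t=26: SET q = 37): {p=-7, q=37, r=54}
  after event 8 (t=31: INC p by 8): {p=1, q=37, r=54}
  after event 9 (t=41: SET p = 22): {p=22, q=37, r=54}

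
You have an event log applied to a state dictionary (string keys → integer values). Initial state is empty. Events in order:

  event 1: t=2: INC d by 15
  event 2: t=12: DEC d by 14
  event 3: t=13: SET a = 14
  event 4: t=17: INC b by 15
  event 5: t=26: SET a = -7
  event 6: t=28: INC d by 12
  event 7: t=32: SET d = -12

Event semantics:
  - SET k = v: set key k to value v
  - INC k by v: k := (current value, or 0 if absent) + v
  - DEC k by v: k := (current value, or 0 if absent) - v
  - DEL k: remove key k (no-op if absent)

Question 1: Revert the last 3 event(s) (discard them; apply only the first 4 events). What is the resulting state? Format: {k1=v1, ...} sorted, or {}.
Answer: {a=14, b=15, d=1}

Derivation:
Keep first 4 events (discard last 3):
  after event 1 (t=2: INC d by 15): {d=15}
  after event 2 (t=12: DEC d by 14): {d=1}
  after event 3 (t=13: SET a = 14): {a=14, d=1}
  after event 4 (t=17: INC b by 15): {a=14, b=15, d=1}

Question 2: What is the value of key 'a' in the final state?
Answer: -7

Derivation:
Track key 'a' through all 7 events:
  event 1 (t=2: INC d by 15): a unchanged
  event 2 (t=12: DEC d by 14): a unchanged
  event 3 (t=13: SET a = 14): a (absent) -> 14
  event 4 (t=17: INC b by 15): a unchanged
  event 5 (t=26: SET a = -7): a 14 -> -7
  event 6 (t=28: INC d by 12): a unchanged
  event 7 (t=32: SET d = -12): a unchanged
Final: a = -7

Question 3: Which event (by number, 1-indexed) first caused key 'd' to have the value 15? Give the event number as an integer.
Looking for first event where d becomes 15:
  event 1: d (absent) -> 15  <-- first match

Answer: 1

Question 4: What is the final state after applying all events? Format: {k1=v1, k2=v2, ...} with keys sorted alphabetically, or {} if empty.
Answer: {a=-7, b=15, d=-12}

Derivation:
  after event 1 (t=2: INC d by 15): {d=15}
  after event 2 (t=12: DEC d by 14): {d=1}
  after event 3 (t=13: SET a = 14): {a=14, d=1}
  after event 4 (t=17: INC b by 15): {a=14, b=15, d=1}
  after event 5 (t=26: SET a = -7): {a=-7, b=15, d=1}
  after event 6 (t=28: INC d by 12): {a=-7, b=15, d=13}
  after event 7 (t=32: SET d = -12): {a=-7, b=15, d=-12}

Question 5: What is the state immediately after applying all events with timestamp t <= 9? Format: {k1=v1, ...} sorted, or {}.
Apply events with t <= 9 (1 events):
  after event 1 (t=2: INC d by 15): {d=15}

Answer: {d=15}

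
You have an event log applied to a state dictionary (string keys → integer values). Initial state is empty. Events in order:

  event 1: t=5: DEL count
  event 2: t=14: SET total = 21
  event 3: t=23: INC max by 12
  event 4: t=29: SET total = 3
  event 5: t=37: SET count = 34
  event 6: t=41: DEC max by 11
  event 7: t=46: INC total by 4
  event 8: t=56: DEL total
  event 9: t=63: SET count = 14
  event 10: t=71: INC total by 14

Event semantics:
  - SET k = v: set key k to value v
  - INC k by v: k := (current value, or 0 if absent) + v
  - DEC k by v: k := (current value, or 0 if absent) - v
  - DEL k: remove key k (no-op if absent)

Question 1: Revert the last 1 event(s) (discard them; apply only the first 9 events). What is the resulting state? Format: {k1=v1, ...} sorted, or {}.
Answer: {count=14, max=1}

Derivation:
Keep first 9 events (discard last 1):
  after event 1 (t=5: DEL count): {}
  after event 2 (t=14: SET total = 21): {total=21}
  after event 3 (t=23: INC max by 12): {max=12, total=21}
  after event 4 (t=29: SET total = 3): {max=12, total=3}
  after event 5 (t=37: SET count = 34): {count=34, max=12, total=3}
  after event 6 (t=41: DEC max by 11): {count=34, max=1, total=3}
  after event 7 (t=46: INC total by 4): {count=34, max=1, total=7}
  after event 8 (t=56: DEL total): {count=34, max=1}
  after event 9 (t=63: SET count = 14): {count=14, max=1}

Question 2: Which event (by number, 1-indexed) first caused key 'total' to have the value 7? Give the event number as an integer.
Answer: 7

Derivation:
Looking for first event where total becomes 7:
  event 2: total = 21
  event 3: total = 21
  event 4: total = 3
  event 5: total = 3
  event 6: total = 3
  event 7: total 3 -> 7  <-- first match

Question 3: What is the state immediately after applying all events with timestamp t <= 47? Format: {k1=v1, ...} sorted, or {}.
Apply events with t <= 47 (7 events):
  after event 1 (t=5: DEL count): {}
  after event 2 (t=14: SET total = 21): {total=21}
  after event 3 (t=23: INC max by 12): {max=12, total=21}
  after event 4 (t=29: SET total = 3): {max=12, total=3}
  after event 5 (t=37: SET count = 34): {count=34, max=12, total=3}
  after event 6 (t=41: DEC max by 11): {count=34, max=1, total=3}
  after event 7 (t=46: INC total by 4): {count=34, max=1, total=7}

Answer: {count=34, max=1, total=7}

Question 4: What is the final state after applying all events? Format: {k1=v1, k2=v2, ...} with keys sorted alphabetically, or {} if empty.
Answer: {count=14, max=1, total=14}

Derivation:
  after event 1 (t=5: DEL count): {}
  after event 2 (t=14: SET total = 21): {total=21}
  after event 3 (t=23: INC max by 12): {max=12, total=21}
  after event 4 (t=29: SET total = 3): {max=12, total=3}
  after event 5 (t=37: SET count = 34): {count=34, max=12, total=3}
  after event 6 (t=41: DEC max by 11): {count=34, max=1, total=3}
  after event 7 (t=46: INC total by 4): {count=34, max=1, total=7}
  after event 8 (t=56: DEL total): {count=34, max=1}
  after event 9 (t=63: SET count = 14): {count=14, max=1}
  after event 10 (t=71: INC total by 14): {count=14, max=1, total=14}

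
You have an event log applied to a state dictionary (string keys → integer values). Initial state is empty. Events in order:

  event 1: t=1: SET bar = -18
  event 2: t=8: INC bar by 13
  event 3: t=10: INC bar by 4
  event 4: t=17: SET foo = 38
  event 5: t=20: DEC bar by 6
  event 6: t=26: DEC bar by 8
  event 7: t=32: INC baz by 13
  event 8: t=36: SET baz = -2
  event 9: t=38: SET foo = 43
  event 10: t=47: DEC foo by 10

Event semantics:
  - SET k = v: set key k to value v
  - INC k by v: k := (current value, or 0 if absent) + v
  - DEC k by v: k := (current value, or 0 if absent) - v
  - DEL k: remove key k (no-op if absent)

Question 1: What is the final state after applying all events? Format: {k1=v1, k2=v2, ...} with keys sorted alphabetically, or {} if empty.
Answer: {bar=-15, baz=-2, foo=33}

Derivation:
  after event 1 (t=1: SET bar = -18): {bar=-18}
  after event 2 (t=8: INC bar by 13): {bar=-5}
  after event 3 (t=10: INC bar by 4): {bar=-1}
  after event 4 (t=17: SET foo = 38): {bar=-1, foo=38}
  after event 5 (t=20: DEC bar by 6): {bar=-7, foo=38}
  after event 6 (t=26: DEC bar by 8): {bar=-15, foo=38}
  after event 7 (t=32: INC baz by 13): {bar=-15, baz=13, foo=38}
  after event 8 (t=36: SET baz = -2): {bar=-15, baz=-2, foo=38}
  after event 9 (t=38: SET foo = 43): {bar=-15, baz=-2, foo=43}
  after event 10 (t=47: DEC foo by 10): {bar=-15, baz=-2, foo=33}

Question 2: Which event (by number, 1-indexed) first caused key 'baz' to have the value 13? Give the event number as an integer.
Looking for first event where baz becomes 13:
  event 7: baz (absent) -> 13  <-- first match

Answer: 7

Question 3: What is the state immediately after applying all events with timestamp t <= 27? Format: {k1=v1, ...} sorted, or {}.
Apply events with t <= 27 (6 events):
  after event 1 (t=1: SET bar = -18): {bar=-18}
  after event 2 (t=8: INC bar by 13): {bar=-5}
  after event 3 (t=10: INC bar by 4): {bar=-1}
  after event 4 (t=17: SET foo = 38): {bar=-1, foo=38}
  after event 5 (t=20: DEC bar by 6): {bar=-7, foo=38}
  after event 6 (t=26: DEC bar by 8): {bar=-15, foo=38}

Answer: {bar=-15, foo=38}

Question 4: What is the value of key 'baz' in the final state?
Answer: -2

Derivation:
Track key 'baz' through all 10 events:
  event 1 (t=1: SET bar = -18): baz unchanged
  event 2 (t=8: INC bar by 13): baz unchanged
  event 3 (t=10: INC bar by 4): baz unchanged
  event 4 (t=17: SET foo = 38): baz unchanged
  event 5 (t=20: DEC bar by 6): baz unchanged
  event 6 (t=26: DEC bar by 8): baz unchanged
  event 7 (t=32: INC baz by 13): baz (absent) -> 13
  event 8 (t=36: SET baz = -2): baz 13 -> -2
  event 9 (t=38: SET foo = 43): baz unchanged
  event 10 (t=47: DEC foo by 10): baz unchanged
Final: baz = -2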